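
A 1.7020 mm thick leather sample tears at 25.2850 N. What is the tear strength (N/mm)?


Formula: Tear strength = force / thickness
Substituting: Tear strength = 25.2850 / 1.7020
Result: 14.8561 N/mm


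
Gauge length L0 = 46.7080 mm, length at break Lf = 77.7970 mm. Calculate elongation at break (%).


Formula: Elongation = (Lf - L0) / L0 * 100
Substituting: Elongation = (77.7970 - 46.7080) / 46.7080 * 100
Result: 66.5603 %


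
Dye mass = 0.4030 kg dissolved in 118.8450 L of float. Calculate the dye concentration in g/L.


Formula: Conc = dye_mass(kg) / volume(L) * 1000
Substituting: Conc = 0.4030 / 118.8450 * 1000
Result: 3.3910 g/L


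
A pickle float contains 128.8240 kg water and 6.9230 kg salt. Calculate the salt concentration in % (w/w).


Formula: Conc = salt / (water + salt) * 100
Substituting: Conc = 6.9230 / (128.8240 + 6.9230) * 100
Result: 5.0999 %


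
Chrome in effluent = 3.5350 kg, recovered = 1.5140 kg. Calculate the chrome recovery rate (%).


Formula: Recovery = recovered / input * 100
Substituting: Recovery = 1.5140 / 3.5350 * 100
Result: 42.8289 %


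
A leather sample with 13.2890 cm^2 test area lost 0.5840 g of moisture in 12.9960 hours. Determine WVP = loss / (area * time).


Formula: WVP = loss / (area * time)
Substituting: WVP = 0.5840 / (13.2890 * 12.9960)
Result: 0.00338151 g/(cm^2*hr)


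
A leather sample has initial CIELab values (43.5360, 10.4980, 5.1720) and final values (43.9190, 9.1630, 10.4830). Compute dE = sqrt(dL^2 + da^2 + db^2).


dL = 0.3830, da = -1.3350, db = 5.3110
dE = sqrt(0.3830^2 + (-1.3350)^2 + 5.3110^2) = 5.4896


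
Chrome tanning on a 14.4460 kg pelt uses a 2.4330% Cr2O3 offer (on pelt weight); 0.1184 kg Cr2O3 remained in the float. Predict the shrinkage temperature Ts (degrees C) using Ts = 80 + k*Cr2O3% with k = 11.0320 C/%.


Offered = pelt * offer_pct / 100 = 14.4460 * 2.4330 / 100 = 0.3515 kg
Uptake = offered - residual = 0.3515 - 0.1184 = 0.2331 kg
Cr2O3% on pelt = uptake / pelt * 100 = 0.2331 / 14.4460 * 100 = 1.6134 %
Ts = 80 + k * Cr2O3% = 80 + 11.0320 * 1.6134 = 97.7990 C


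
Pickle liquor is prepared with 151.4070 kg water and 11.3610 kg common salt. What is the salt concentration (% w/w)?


Formula: Conc = salt / (water + salt) * 100
Substituting: Conc = 11.3610 / (151.4070 + 11.3610) * 100
Result: 6.9799 %


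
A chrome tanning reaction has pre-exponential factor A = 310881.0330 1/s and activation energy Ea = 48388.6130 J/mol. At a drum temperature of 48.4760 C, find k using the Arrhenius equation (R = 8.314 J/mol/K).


T_K = T_C + 273.15 = 48.4760 + 273.15 = 321.6260 K
exponent = -Ea / (R * T_K) = -48388.6130 / (8.314 * 321.6260) = -18.0960
k = A * exp(exponent) = 310881.0330 * exp(-18.0960) = 0.00430142 1/s


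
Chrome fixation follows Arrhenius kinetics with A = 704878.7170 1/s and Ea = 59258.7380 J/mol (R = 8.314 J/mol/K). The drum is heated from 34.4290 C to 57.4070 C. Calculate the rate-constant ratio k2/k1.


T1 = 34.4290 + 273.15 = 307.5790 K; T2 = 57.4070 + 273.15 = 330.5570 K
k1 = A * exp(-Ea/(R*T1)) = 704878.7170 * exp(-59258.7380/(8.314*307.5790)) = 6.0832e-05 1/s
k2 = A * exp(-Ea/(R*T2)) = 704878.7170 * exp(-59258.7380/(8.314*330.5570)) = 3.0458e-04 1/s
k2/k1 = 3.0458e-04 / 6.0832e-05 = 5.0070


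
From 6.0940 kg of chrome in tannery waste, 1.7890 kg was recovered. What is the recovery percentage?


Formula: Recovery = recovered / input * 100
Substituting: Recovery = 1.7890 / 6.0940 * 100
Result: 29.3567 %


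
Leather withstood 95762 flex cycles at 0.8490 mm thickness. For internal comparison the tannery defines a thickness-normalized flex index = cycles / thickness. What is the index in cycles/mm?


Formula: Index = cycles / thickness
Substituting: Index = 95762 / 0.8490
Result: 112793.8751 cycles/mm


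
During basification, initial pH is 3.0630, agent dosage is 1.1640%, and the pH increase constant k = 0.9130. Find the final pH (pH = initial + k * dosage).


Formula: pH_final = pH_initial + k * base_pct
Substituting: pH_final = 3.0630 + 0.9130 * 1.1640
Result: 4.1257


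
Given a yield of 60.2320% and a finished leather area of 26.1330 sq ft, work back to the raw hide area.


Formula: raw = finished * 100 / yield
Substituting: raw = 26.1330 * 100 / 60.2320
Result: 43.3872 sq ft


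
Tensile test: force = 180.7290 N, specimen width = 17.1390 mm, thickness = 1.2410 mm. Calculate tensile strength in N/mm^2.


Formula: TS = force / (width * thickness)
Substituting: TS = 180.7290 / (17.1390 * 1.2410)
Result: 8.4971 N/mm^2


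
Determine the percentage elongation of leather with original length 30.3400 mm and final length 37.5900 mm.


Formula: Elongation = (Lf - L0) / L0 * 100
Substituting: Elongation = (37.5900 - 30.3400) / 30.3400 * 100
Result: 23.8958 %


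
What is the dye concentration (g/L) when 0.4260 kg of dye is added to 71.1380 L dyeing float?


Formula: Conc = dye_mass(kg) / volume(L) * 1000
Substituting: Conc = 0.4260 / 71.1380 * 1000
Result: 5.9884 g/L


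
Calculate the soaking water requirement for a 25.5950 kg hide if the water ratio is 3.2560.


Formula: Water = hide_weight * ratio
Substituting: Water = 25.5950 * 3.2560
Result: 83.3373 kg


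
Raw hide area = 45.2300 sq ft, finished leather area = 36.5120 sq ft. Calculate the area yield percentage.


Formula: Yield = finished / raw * 100
Substituting: Yield = 36.5120 / 45.2300 * 100
Result: 80.7252 %


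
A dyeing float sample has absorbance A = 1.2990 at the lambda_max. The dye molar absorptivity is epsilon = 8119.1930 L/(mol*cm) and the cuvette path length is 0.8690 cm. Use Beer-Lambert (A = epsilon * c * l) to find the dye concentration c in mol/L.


Formula: c = A / (epsilon * l)
Substituting: c = 1.2990 / (8119.1930 * 0.8690)
Result: 1.8411e-04 mol/L


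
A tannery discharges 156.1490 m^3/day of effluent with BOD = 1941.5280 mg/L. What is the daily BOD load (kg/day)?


Formula: BOD_load = volume * conc / 1000
Substituting: BOD_load = 156.1490 * 1941.5280 / 1000
Result: 303.1677 kg/day


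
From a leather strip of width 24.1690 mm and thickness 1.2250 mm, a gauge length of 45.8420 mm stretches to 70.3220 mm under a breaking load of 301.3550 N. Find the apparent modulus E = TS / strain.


TS = F / (w * t) = 301.3550 / (24.1690 * 1.2250) = 10.1785 N/mm^2
strain = (Lf - L0) / L0 = (70.3220 - 45.8420) / 45.8420 = 0.5340
E = TS / strain = 10.1785 / 0.5340 = 19.0606 N/mm^2


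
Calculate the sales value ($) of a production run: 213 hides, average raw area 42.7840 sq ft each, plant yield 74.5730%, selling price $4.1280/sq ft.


Raw_total = N * avg_area = 213 * 42.7840 = 9112.9920 sq ft
Finished = Raw_total * yield / 100 = 9112.9920 * 74.5730 / 100 = 6795.8315 sq ft
Value = Finished * price = 6795.8315 * 4.1280 = 28053.1925 $


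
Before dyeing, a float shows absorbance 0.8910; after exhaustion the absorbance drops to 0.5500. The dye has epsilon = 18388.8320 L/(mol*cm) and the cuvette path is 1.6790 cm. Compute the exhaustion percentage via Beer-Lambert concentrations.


c_initial = A_i / (epsilon * l) = 0.8910 / (18388.8320 * 1.6790) = 2.8858e-05 mol/L
c_final = A_f / (epsilon * l) = 0.5500 / (18388.8320 * 1.6790) = 1.7814e-05 mol/L
Exhaustion = (c_initial - c_final) / c_initial * 100 = (2.8858e-05 - 1.7814e-05) / 2.8858e-05 * 100 = 38.2716 %


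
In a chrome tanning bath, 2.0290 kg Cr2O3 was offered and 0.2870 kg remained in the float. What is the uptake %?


Formula: Uptake = (offered - residual) / offered * 100
Substituting: Uptake = (2.0290 - 0.2870) / 2.0290 * 100
Result: 85.8551 %


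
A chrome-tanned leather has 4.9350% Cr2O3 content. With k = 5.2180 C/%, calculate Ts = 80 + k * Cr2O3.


Formula: Ts = 80 + k * Cr2O3
Substituting: Ts = 80 + 5.2180 * 4.9350
Result: 105.7508 C


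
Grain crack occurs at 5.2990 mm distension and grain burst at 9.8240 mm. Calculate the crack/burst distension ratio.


Formula: Ratio = crack / burst
Substituting: Ratio = 5.2990 / 9.8240
Result: 0.5394


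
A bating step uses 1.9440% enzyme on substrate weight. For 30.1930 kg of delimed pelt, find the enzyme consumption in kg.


Formula: Enzyme = substrate * pct / 100
Substituting: Enzyme = 30.1930 * 1.9440 / 100
Result: 0.5870 kg


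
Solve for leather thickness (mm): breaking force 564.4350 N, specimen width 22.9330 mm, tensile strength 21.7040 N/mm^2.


Formula: t = F / (TS * w)
Substituting: t = 564.4350 / (21.7040 * 22.9330)
Result: 1.1340 mm


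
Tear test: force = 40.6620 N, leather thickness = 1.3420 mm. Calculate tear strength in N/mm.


Formula: Tear strength = force / thickness
Substituting: Tear strength = 40.6620 / 1.3420
Result: 30.2996 N/mm


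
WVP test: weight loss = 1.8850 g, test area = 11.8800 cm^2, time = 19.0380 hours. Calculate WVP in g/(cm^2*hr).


Formula: WVP = loss / (area * time)
Substituting: WVP = 1.8850 / (11.8800 * 19.0380)
Result: 0.00833439 g/(cm^2*hr)


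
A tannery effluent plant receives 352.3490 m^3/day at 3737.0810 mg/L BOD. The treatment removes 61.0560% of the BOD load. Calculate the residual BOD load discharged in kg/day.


Load_in = volume * conc / 1000 = 352.3490 * 3737.0810 / 1000 = 1316.7568 kg/day
Removed = Load_in * eff / 100 = 1316.7568 * 61.0560 / 100 = 803.9590 kg/day
Load_out = Load_in - Removed = 1316.7568 - 803.9590 = 512.7977 kg/day


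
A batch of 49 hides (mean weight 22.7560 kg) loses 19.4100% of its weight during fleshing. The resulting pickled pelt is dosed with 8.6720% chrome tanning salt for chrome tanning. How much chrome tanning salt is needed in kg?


Total_raw = N * avg_wt = 49 * 22.7560 = 1115.0440 kg
Substrate = Total_raw * (1 - loss/100) = 1115.0440 * (1 - 19.4100/100) = 898.6140 kg
Chrome = Substrate * pct / 100 = 898.6140 * 8.6720 / 100 = 77.9278 kg


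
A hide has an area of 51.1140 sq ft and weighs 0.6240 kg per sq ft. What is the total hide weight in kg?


Formula: Weight = area * weight_per_sqft
Substituting: Weight = 51.1140 * 0.6240
Result: 31.8951 kg


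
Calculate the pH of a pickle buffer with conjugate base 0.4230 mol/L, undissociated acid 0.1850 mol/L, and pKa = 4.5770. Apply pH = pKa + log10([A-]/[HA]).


ratio = [A-] / [HA] = 0.4230 / 0.1850 = 2.2865
log10(ratio) = 0.3592
pH = pKa + log10(ratio) = 4.5770 + 0.3592 = 4.9362


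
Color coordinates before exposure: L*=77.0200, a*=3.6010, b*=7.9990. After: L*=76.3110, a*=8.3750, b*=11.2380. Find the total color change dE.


dL = -0.7090, da = 4.7740, db = 3.2390
dE = sqrt((-0.7090)^2 + 4.7740^2 + 3.2390^2) = 5.8125


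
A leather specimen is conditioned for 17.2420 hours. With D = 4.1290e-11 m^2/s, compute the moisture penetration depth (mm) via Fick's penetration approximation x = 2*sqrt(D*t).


t = 17.2420 hr * 3600 = 62071.2000 s
D * t = 4.1290e-11 * 62071.2000 = 2.5629e-06
x = 2 * sqrt(D*t) = 2 * sqrt(2.5629e-06) = 0.00320182 m = 3.2018 mm


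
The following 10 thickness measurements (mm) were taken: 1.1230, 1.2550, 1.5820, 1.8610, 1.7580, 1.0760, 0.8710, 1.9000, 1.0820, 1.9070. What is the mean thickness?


Formula: Average = sum / n
Substituting: Average = 14.4150 / 10
Result: 1.4415 mm


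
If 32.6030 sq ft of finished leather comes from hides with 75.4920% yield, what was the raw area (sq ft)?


Formula: raw = finished * 100 / yield
Substituting: raw = 32.6030 * 100 / 75.4920
Result: 43.1874 sq ft


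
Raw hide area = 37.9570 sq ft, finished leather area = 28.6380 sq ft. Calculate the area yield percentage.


Formula: Yield = finished / raw * 100
Substituting: Yield = 28.6380 / 37.9570 * 100
Result: 75.4485 %


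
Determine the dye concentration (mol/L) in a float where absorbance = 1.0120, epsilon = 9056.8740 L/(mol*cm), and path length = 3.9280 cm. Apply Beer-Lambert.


Formula: c = A / (epsilon * l)
Substituting: c = 1.0120 / (9056.8740 * 3.9280)
Result: 2.8447e-05 mol/L


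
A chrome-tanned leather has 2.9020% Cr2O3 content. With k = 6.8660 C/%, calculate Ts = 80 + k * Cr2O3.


Formula: Ts = 80 + k * Cr2O3
Substituting: Ts = 80 + 6.8660 * 2.9020
Result: 99.9251 C


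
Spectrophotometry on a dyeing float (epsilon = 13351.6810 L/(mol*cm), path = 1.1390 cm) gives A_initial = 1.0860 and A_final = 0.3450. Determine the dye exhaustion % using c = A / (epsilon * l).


c_initial = A_i / (epsilon * l) = 1.0860 / (13351.6810 * 1.1390) = 7.1412e-05 mol/L
c_final = A_f / (epsilon * l) = 0.3450 / (13351.6810 * 1.1390) = 2.2686e-05 mol/L
Exhaustion = (c_initial - c_final) / c_initial * 100 = (7.1412e-05 - 2.2686e-05) / 7.1412e-05 * 100 = 68.2320 %


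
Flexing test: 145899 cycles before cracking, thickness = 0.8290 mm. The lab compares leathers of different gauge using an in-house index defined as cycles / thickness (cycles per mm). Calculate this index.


Formula: Index = cycles / thickness
Substituting: Index = 145899 / 0.8290
Result: 175993.9686 cycles/mm


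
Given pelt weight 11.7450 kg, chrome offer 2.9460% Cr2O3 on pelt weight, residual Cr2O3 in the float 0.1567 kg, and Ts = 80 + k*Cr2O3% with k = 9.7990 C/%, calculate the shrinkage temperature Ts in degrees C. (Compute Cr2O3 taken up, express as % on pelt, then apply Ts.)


Offered = pelt * offer_pct / 100 = 11.7450 * 2.9460 / 100 = 0.3460 kg
Uptake = offered - residual = 0.3460 - 0.1567 = 0.1893 kg
Cr2O3% on pelt = uptake / pelt * 100 = 0.1893 / 11.7450 * 100 = 1.6118 %
Ts = 80 + k * Cr2O3% = 80 + 9.7990 * 1.6118 = 95.7942 C


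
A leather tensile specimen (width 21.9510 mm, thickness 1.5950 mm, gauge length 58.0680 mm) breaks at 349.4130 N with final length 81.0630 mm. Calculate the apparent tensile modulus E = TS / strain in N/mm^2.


TS = F / (w * t) = 349.4130 / (21.9510 * 1.5950) = 9.9799 N/mm^2
strain = (Lf - L0) / L0 = (81.0630 - 58.0680) / 58.0680 = 0.3960
E = TS / strain = 9.9799 / 0.3960 = 25.2016 N/mm^2


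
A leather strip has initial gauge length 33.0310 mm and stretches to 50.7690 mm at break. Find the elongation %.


Formula: Elongation = (Lf - L0) / L0 * 100
Substituting: Elongation = (50.7690 - 33.0310) / 33.0310 * 100
Result: 53.7011 %


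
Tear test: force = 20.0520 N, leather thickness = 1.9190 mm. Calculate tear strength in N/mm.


Formula: Tear strength = force / thickness
Substituting: Tear strength = 20.0520 / 1.9190
Result: 10.4492 N/mm


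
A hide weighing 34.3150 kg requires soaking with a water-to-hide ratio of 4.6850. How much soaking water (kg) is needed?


Formula: Water = hide_weight * ratio
Substituting: Water = 34.3150 * 4.6850
Result: 160.7658 kg


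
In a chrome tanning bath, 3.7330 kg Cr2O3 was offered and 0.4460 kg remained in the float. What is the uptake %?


Formula: Uptake = (offered - residual) / offered * 100
Substituting: Uptake = (3.7330 - 0.4460) / 3.7330 * 100
Result: 88.0525 %


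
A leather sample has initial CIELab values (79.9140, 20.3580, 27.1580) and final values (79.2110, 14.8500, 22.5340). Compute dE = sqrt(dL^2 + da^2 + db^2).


dL = -0.7030, da = -5.5080, db = -4.6240
dE = sqrt((-0.7030)^2 + (-5.5080)^2 + (-4.6240)^2) = 7.2259


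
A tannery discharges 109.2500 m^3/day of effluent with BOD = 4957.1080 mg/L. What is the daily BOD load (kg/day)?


Formula: BOD_load = volume * conc / 1000
Substituting: BOD_load = 109.2500 * 4957.1080 / 1000
Result: 541.5640 kg/day


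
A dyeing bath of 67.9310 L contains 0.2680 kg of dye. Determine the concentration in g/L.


Formula: Conc = dye_mass(kg) / volume(L) * 1000
Substituting: Conc = 0.2680 / 67.9310 * 1000
Result: 3.9452 g/L


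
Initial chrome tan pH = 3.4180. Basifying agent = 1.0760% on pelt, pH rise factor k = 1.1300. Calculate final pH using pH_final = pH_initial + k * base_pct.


Formula: pH_final = pH_initial + k * base_pct
Substituting: pH_final = 3.4180 + 1.1300 * 1.0760
Result: 4.6339


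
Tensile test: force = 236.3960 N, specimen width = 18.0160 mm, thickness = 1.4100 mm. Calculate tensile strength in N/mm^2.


Formula: TS = force / (width * thickness)
Substituting: TS = 236.3960 / (18.0160 * 1.4100)
Result: 9.3060 N/mm^2


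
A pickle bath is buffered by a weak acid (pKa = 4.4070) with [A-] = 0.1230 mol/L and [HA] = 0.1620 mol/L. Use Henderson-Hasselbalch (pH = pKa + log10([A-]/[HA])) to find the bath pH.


ratio = [A-] / [HA] = 0.1230 / 0.1620 = 0.7593
log10(ratio) = -0.1196
pH = pKa + log10(ratio) = 4.4070 - 0.1196 = 4.2874


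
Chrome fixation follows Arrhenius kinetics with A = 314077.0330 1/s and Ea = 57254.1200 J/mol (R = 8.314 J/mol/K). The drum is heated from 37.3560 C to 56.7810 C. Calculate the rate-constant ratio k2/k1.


T1 = 37.3560 + 273.15 = 310.5060 K; T2 = 56.7810 + 273.15 = 329.9310 K
k1 = A * exp(-Ea/(R*T1)) = 314077.0330 * exp(-57254.1200/(8.314*310.5060)) = 7.3309e-05 1/s
k2 = A * exp(-Ea/(R*T2)) = 314077.0330 * exp(-57254.1200/(8.314*329.9310)) = 2.7055e-04 1/s
k2/k1 = 2.7055e-04 / 7.3309e-05 = 3.6905


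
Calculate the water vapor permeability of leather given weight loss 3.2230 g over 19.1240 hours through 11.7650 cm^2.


Formula: WVP = loss / (area * time)
Substituting: WVP = 3.2230 / (11.7650 * 19.1240)
Result: 0.0143248 g/(cm^2*hr)


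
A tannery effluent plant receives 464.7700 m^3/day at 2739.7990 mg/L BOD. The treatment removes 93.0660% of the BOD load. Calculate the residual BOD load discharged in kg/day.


Load_in = volume * conc / 1000 = 464.7700 * 2739.7990 / 1000 = 1273.3764 kg/day
Removed = Load_in * eff / 100 = 1273.3764 * 93.0660 / 100 = 1185.0805 kg/day
Load_out = Load_in - Removed = 1273.3764 - 1185.0805 = 88.2959 kg/day


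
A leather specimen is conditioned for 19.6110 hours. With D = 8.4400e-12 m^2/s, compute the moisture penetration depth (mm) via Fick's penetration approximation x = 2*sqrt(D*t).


t = 19.6110 hr * 3600 = 70599.6000 s
D * t = 8.4400e-12 * 70599.6000 = 5.9586e-07
x = 2 * sqrt(D*t) = 2 * sqrt(5.9586e-07) = 0.00154384 m = 1.5438 mm


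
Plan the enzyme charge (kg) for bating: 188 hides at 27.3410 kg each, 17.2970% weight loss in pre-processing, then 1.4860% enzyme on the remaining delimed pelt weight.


Total_raw = N * avg_wt = 188 * 27.3410 = 5140.1080 kg
Substrate = Total_raw * (1 - loss/100) = 5140.1080 * (1 - 17.2970/100) = 4251.0235 kg
Enzyme = Substrate * pct / 100 = 4251.0235 * 1.4860 / 100 = 63.1702 kg


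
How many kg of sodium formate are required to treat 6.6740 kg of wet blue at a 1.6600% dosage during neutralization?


Formula: Neutralizer = substrate * pct / 100
Substituting: Neutralizer = 6.6740 * 1.6600 / 100
Result: 0.1108 kg


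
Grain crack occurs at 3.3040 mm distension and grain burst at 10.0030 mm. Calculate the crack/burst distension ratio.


Formula: Ratio = crack / burst
Substituting: Ratio = 3.3040 / 10.0030
Result: 0.3303


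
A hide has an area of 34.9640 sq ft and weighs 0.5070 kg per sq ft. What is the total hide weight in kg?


Formula: Weight = area * weight_per_sqft
Substituting: Weight = 34.9640 * 0.5070
Result: 17.7267 kg


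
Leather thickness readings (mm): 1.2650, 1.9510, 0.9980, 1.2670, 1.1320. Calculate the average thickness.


Formula: Average = sum / n
Substituting: Average = 6.6130 / 5
Result: 1.3226 mm


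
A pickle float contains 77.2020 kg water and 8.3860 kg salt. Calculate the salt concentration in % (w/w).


Formula: Conc = salt / (water + salt) * 100
Substituting: Conc = 8.3860 / (77.2020 + 8.3860) * 100
Result: 9.7981 %


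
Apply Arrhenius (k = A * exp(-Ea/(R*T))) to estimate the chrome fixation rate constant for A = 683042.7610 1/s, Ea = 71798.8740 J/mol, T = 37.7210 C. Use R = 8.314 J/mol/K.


T_K = T_C + 273.15 = 37.7210 + 273.15 = 310.8710 K
exponent = -Ea / (R * T_K) = -71798.8740 / (8.314 * 310.8710) = -27.7797
k = A * exp(exponent) = 683042.7610 * exp(-27.7797) = 5.8868e-07 1/s


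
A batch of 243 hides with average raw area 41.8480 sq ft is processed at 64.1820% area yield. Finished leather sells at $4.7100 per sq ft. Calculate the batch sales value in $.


Raw_total = N * avg_area = 243 * 41.8480 = 10169.0640 sq ft
Finished = Raw_total * yield / 100 = 10169.0640 * 64.1820 / 100 = 6526.7087 sq ft
Value = Finished * price = 6526.7087 * 4.7100 = 30740.7978 $


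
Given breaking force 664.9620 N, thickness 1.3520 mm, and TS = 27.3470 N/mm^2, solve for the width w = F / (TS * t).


Formula: w = F / (TS * t)
Substituting: w = 664.9620 / (27.3470 * 1.3520)
Result: 17.9850 mm


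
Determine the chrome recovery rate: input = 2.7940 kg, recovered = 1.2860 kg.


Formula: Recovery = recovered / input * 100
Substituting: Recovery = 1.2860 / 2.7940 * 100
Result: 46.0272 %


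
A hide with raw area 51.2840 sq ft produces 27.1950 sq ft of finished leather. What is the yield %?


Formula: Yield = finished / raw * 100
Substituting: Yield = 27.1950 / 51.2840 * 100
Result: 53.0282 %


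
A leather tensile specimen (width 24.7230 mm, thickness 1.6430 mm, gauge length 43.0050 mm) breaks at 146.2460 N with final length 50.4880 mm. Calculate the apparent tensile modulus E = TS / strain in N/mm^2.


TS = F / (w * t) = 146.2460 / (24.7230 * 1.6430) = 3.6004 N/mm^2
strain = (Lf - L0) / L0 = (50.4880 - 43.0050) / 43.0050 = 0.1740
E = TS / strain = 3.6004 / 0.1740 = 20.6913 N/mm^2


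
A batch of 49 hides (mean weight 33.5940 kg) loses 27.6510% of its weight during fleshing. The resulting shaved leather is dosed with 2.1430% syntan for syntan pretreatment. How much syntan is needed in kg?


Total_raw = N * avg_wt = 49 * 33.5940 = 1646.1060 kg
Substrate = Total_raw * (1 - loss/100) = 1646.1060 * (1 - 27.6510/100) = 1190.9412 kg
Syntan = Substrate * pct / 100 = 1190.9412 * 2.1430 / 100 = 25.5219 kg


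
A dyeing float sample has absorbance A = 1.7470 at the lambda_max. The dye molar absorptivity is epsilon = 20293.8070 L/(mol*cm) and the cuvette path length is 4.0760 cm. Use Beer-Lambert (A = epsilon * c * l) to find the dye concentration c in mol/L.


Formula: c = A / (epsilon * l)
Substituting: c = 1.7470 / (20293.8070 * 4.0760)
Result: 2.1120e-05 mol/L


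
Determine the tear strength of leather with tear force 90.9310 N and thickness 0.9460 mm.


Formula: Tear strength = force / thickness
Substituting: Tear strength = 90.9310 / 0.9460
Result: 96.1216 N/mm


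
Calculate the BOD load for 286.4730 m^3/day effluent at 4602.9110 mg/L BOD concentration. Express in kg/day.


Formula: BOD_load = volume * conc / 1000
Substituting: BOD_load = 286.4730 * 4602.9110 / 1000
Result: 1318.6097 kg/day


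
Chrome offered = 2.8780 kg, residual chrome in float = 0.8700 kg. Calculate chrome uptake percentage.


Formula: Uptake = (offered - residual) / offered * 100
Substituting: Uptake = (2.8780 - 0.8700) / 2.8780 * 100
Result: 69.7707 %


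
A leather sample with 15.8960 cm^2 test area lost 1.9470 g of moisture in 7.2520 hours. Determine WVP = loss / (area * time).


Formula: WVP = loss / (area * time)
Substituting: WVP = 1.9470 / (15.8960 * 7.2520)
Result: 0.0168896 g/(cm^2*hr)


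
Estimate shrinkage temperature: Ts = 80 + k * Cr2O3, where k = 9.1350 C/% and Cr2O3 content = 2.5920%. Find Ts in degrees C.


Formula: Ts = 80 + k * Cr2O3
Substituting: Ts = 80 + 9.1350 * 2.5920
Result: 103.6779 C


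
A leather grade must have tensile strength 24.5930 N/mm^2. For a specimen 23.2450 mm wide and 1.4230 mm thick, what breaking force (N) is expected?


Formula: F = TS * w * t
Substituting: F = 24.5930 * 23.2450 * 1.4230
Result: 813.4783 N


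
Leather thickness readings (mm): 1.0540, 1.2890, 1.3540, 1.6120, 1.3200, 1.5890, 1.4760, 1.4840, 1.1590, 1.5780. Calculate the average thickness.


Formula: Average = sum / n
Substituting: Average = 13.9150 / 10
Result: 1.3915 mm


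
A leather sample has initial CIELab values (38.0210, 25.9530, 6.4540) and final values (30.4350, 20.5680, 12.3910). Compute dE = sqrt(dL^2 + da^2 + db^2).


dL = -7.5860, da = -5.3850, db = 5.9370
dE = sqrt((-7.5860)^2 + (-5.3850)^2 + 5.9370^2) = 11.0360


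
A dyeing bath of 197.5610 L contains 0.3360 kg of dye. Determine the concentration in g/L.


Formula: Conc = dye_mass(kg) / volume(L) * 1000
Substituting: Conc = 0.3360 / 197.5610 * 1000
Result: 1.7007 g/L


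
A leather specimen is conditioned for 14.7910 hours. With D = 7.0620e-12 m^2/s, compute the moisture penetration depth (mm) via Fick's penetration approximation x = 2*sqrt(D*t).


t = 14.7910 hr * 3600 = 53247.6000 s
D * t = 7.0620e-12 * 53247.6000 = 3.7603e-07
x = 2 * sqrt(D*t) = 2 * sqrt(3.7603e-07) = 0.00122643 m = 1.2264 mm


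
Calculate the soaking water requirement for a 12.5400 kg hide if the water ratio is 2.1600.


Formula: Water = hide_weight * ratio
Substituting: Water = 12.5400 * 2.1600
Result: 27.0864 kg


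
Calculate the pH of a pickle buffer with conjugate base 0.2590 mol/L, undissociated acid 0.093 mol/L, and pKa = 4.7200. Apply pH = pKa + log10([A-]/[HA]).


ratio = [A-] / [HA] = 0.2590 / 0.093 = 2.7849
log10(ratio) = 0.4448
pH = pKa + log10(ratio) = 4.7200 + 0.4448 = 5.1648


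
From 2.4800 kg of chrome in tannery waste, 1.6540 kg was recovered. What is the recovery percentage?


Formula: Recovery = recovered / input * 100
Substituting: Recovery = 1.6540 / 2.4800 * 100
Result: 66.6935 %


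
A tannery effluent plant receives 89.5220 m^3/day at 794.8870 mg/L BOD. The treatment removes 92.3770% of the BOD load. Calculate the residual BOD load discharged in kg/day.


Load_in = volume * conc / 1000 = 89.5220 * 794.8870 / 1000 = 71.1599 kg/day
Removed = Load_in * eff / 100 = 71.1599 * 92.3770 / 100 = 65.7354 kg/day
Load_out = Load_in - Removed = 71.1599 - 65.7354 = 5.4245 kg/day


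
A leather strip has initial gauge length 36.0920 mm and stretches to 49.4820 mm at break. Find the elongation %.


Formula: Elongation = (Lf - L0) / L0 * 100
Substituting: Elongation = (49.4820 - 36.0920) / 36.0920 * 100
Result: 37.0996 %


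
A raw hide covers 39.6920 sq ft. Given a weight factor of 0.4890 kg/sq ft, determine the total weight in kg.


Formula: Weight = area * weight_per_sqft
Substituting: Weight = 39.6920 * 0.4890
Result: 19.4094 kg


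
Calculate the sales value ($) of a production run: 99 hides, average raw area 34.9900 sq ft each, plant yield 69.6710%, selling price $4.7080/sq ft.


Raw_total = N * avg_area = 99 * 34.9900 = 3464.0100 sq ft
Finished = Raw_total * yield / 100 = 3464.0100 * 69.6710 / 100 = 2413.4104 sq ft
Value = Finished * price = 2413.4104 * 4.7080 = 11362.3362 $


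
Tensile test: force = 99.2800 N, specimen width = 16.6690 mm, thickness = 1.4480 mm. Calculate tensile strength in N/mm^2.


Formula: TS = force / (width * thickness)
Substituting: TS = 99.2800 / (16.6690 * 1.4480)
Result: 4.1132 N/mm^2


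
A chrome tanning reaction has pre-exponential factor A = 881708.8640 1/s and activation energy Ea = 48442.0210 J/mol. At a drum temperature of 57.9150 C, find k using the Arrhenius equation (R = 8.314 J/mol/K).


T_K = T_C + 273.15 = 57.9150 + 273.15 = 331.0650 K
exponent = -Ea / (R * T_K) = -48442.0210 / (8.314 * 331.0650) = -17.5994
k = A * exp(exponent) = 881708.8640 * exp(-17.5994) = 0.020044 1/s


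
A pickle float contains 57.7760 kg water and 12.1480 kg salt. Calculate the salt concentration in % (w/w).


Formula: Conc = salt / (water + salt) * 100
Substituting: Conc = 12.1480 / (57.7760 + 12.1480) * 100
Result: 17.3731 %


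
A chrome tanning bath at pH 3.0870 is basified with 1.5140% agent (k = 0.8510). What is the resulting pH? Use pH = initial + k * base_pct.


Formula: pH_final = pH_initial + k * base_pct
Substituting: pH_final = 3.0870 + 0.8510 * 1.5140
Result: 4.3754


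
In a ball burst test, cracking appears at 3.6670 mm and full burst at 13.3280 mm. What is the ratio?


Formula: Ratio = crack / burst
Substituting: Ratio = 3.6670 / 13.3280
Result: 0.2751


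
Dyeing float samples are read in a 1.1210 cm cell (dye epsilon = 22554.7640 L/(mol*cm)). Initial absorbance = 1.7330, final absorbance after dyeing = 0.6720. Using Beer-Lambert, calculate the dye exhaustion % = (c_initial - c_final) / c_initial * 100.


c_initial = A_i / (epsilon * l) = 1.7330 / (22554.7640 * 1.1210) = 6.8542e-05 mol/L
c_final = A_f / (epsilon * l) = 0.6720 / (22554.7640 * 1.1210) = 2.6578e-05 mol/L
Exhaustion = (c_initial - c_final) / c_initial * 100 = (6.8542e-05 - 2.6578e-05) / 6.8542e-05 * 100 = 61.2233 %


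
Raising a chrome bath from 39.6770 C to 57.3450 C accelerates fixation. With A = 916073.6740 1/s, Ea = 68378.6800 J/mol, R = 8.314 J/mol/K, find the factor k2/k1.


T1 = 39.6770 + 273.15 = 312.8270 K; T2 = 57.3450 + 273.15 = 330.4950 K
k1 = A * exp(-Ea/(R*T1)) = 916073.6740 * exp(-68378.6800/(8.314*312.8270)) = 3.4987e-06 1/s
k2 = A * exp(-Ea/(R*T2)) = 916073.6740 * exp(-68378.6800/(8.314*330.4950)) = 1.4266e-05 1/s
k2/k1 = 1.4266e-05 / 3.4987e-06 = 4.0775


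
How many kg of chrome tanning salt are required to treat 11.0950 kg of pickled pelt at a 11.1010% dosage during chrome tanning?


Formula: Chrome = substrate * pct / 100
Substituting: Chrome = 11.0950 * 11.1010 / 100
Result: 1.2317 kg


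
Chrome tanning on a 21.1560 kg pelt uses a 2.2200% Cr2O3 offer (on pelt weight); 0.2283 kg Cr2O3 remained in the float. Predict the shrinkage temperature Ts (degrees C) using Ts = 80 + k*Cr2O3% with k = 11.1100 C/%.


Offered = pelt * offer_pct / 100 = 21.1560 * 2.2200 / 100 = 0.4697 kg
Uptake = offered - residual = 0.4697 - 0.2283 = 0.2414 kg
Cr2O3% on pelt = uptake / pelt * 100 = 0.2414 / 21.1560 * 100 = 1.1409 %
Ts = 80 + k * Cr2O3% = 80 + 11.1100 * 1.1409 = 92.6751 C


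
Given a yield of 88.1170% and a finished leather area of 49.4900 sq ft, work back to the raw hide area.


Formula: raw = finished * 100 / yield
Substituting: raw = 49.4900 * 100 / 88.1170
Result: 56.1640 sq ft


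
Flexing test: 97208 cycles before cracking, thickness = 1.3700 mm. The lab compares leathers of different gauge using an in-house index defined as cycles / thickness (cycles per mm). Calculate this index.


Formula: Index = cycles / thickness
Substituting: Index = 97208 / 1.3700
Result: 70954.7445 cycles/mm


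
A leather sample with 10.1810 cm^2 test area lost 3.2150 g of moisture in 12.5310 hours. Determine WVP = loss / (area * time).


Formula: WVP = loss / (area * time)
Substituting: WVP = 3.2150 / (10.1810 * 12.5310)
Result: 0.0252002 g/(cm^2*hr)


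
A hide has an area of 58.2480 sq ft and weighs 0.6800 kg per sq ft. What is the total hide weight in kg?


Formula: Weight = area * weight_per_sqft
Substituting: Weight = 58.2480 * 0.6800
Result: 39.6086 kg


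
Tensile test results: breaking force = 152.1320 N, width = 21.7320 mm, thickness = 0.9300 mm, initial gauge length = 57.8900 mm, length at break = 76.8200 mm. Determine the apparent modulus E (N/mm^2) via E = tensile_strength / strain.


TS = F / (w * t) = 152.1320 / (21.7320 * 0.9300) = 7.5273 N/mm^2
strain = (Lf - L0) / L0 = (76.8200 - 57.8900) / 57.8900 = 0.3270
E = TS / strain = 7.5273 / 0.3270 = 23.0192 N/mm^2


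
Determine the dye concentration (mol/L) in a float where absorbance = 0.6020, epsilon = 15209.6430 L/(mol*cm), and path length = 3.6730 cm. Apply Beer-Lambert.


Formula: c = A / (epsilon * l)
Substituting: c = 0.6020 / (15209.6430 * 3.6730)
Result: 1.0776e-05 mol/L


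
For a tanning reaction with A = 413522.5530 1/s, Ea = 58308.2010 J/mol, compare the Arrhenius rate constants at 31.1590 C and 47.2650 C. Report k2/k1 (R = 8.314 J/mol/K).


T1 = 31.1590 + 273.15 = 304.3090 K; T2 = 47.2650 + 273.15 = 320.4150 K
k1 = A * exp(-Ea/(R*T1)) = 413522.5530 * exp(-58308.2010/(8.314*304.3090)) = 4.0507e-05 1/s
k2 = A * exp(-Ea/(R*T2)) = 413522.5530 * exp(-58308.2010/(8.314*320.4150)) = 1.2902e-04 1/s
k2/k1 = 1.2902e-04 / 4.0507e-05 = 3.1850


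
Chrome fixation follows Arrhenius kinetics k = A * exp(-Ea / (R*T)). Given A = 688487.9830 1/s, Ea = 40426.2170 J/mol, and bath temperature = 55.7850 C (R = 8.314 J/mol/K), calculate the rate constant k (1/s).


T_K = T_C + 273.15 = 55.7850 + 273.15 = 328.9350 K
exponent = -Ea / (R * T_K) = -40426.2170 / (8.314 * 328.9350) = -14.7823
k = A * exp(exponent) = 688487.9830 * exp(-14.7823) = 0.2618 1/s


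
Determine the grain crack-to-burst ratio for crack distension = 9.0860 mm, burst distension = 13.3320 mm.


Formula: Ratio = crack / burst
Substituting: Ratio = 9.0860 / 13.3320
Result: 0.6815


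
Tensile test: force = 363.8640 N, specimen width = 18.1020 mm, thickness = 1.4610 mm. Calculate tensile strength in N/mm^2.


Formula: TS = force / (width * thickness)
Substituting: TS = 363.8640 / (18.1020 * 1.4610)
Result: 13.7582 N/mm^2


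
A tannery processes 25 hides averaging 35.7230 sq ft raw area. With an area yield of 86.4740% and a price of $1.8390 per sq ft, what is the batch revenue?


Raw_total = N * avg_area = 25 * 35.7230 = 893.0750 sq ft
Finished = Raw_total * yield / 100 = 893.0750 * 86.4740 / 100 = 772.2777 sq ft
Value = Finished * price = 772.2777 * 1.8390 = 1420.2186 $


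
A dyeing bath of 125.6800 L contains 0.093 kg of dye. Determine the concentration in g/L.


Formula: Conc = dye_mass(kg) / volume(L) * 1000
Substituting: Conc = 0.093 / 125.6800 * 1000
Result: 0.7400 g/L


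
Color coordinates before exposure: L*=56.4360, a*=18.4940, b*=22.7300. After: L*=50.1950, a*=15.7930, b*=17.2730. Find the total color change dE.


dL = -6.2410, da = -2.7010, db = -5.4570
dE = sqrt((-6.2410)^2 + (-2.7010)^2 + (-5.4570)^2) = 8.7192


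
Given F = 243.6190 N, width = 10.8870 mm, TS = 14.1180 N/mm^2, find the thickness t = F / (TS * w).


Formula: t = F / (TS * w)
Substituting: t = 243.6190 / (14.1180 * 10.8870)
Result: 1.5850 mm


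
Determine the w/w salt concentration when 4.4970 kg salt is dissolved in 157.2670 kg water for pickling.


Formula: Conc = salt / (water + salt) * 100
Substituting: Conc = 4.4970 / (157.2670 + 4.4970) * 100
Result: 2.7800 %


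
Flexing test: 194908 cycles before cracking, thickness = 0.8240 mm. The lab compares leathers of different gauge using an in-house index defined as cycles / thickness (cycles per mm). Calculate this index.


Formula: Index = cycles / thickness
Substituting: Index = 194908 / 0.8240
Result: 236538.8350 cycles/mm


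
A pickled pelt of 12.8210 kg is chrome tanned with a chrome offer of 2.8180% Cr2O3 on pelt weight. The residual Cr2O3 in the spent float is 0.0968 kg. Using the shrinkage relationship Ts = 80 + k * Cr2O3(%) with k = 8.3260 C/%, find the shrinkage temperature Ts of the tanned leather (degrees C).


Offered = pelt * offer_pct / 100 = 12.8210 * 2.8180 / 100 = 0.3613 kg
Uptake = offered - residual = 0.3613 - 0.0968 = 0.2645 kg
Cr2O3% on pelt = uptake / pelt * 100 = 0.2645 / 12.8210 * 100 = 2.0630 %
Ts = 80 + k * Cr2O3% = 80 + 8.3260 * 2.0630 = 97.1764 C


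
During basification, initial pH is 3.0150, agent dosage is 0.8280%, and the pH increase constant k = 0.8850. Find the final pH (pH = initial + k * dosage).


Formula: pH_final = pH_initial + k * base_pct
Substituting: pH_final = 3.0150 + 0.8850 * 0.8280
Result: 3.7478


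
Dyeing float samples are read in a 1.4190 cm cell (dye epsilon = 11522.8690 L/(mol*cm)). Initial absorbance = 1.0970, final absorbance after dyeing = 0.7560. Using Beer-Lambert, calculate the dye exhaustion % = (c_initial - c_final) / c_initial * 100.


c_initial = A_i / (epsilon * l) = 1.0970 / (11522.8690 * 1.4190) = 6.7091e-05 mol/L
c_final = A_f / (epsilon * l) = 0.7560 / (11522.8690 * 1.4190) = 4.6236e-05 mol/L
Exhaustion = (c_initial - c_final) / c_initial * 100 = (6.7091e-05 - 4.6236e-05) / 6.7091e-05 * 100 = 31.0848 %


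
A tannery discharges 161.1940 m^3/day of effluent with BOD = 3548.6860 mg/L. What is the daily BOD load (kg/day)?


Formula: BOD_load = volume * conc / 1000
Substituting: BOD_load = 161.1940 * 3548.6860 / 1000
Result: 572.0269 kg/day


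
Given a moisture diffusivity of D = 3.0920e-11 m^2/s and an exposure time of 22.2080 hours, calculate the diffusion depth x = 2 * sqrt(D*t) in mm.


t = 22.2080 hr * 3600 = 79948.8000 s
D * t = 3.0920e-11 * 79948.8000 = 2.4720e-06
x = 2 * sqrt(D*t) = 2 * sqrt(2.4720e-06) = 0.00314453 m = 3.1445 mm


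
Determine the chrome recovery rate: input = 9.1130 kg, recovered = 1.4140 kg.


Formula: Recovery = recovered / input * 100
Substituting: Recovery = 1.4140 / 9.1130 * 100
Result: 15.5163 %


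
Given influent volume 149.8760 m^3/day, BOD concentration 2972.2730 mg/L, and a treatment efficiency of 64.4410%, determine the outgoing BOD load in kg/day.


Load_in = volume * conc / 1000 = 149.8760 * 2972.2730 / 1000 = 445.4724 kg/day
Removed = Load_in * eff / 100 = 445.4724 * 64.4410 / 100 = 287.0669 kg/day
Load_out = Load_in - Removed = 445.4724 - 287.0669 = 158.4055 kg/day


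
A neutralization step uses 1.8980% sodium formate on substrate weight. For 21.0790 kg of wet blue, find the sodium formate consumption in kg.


Formula: Neutralizer = substrate * pct / 100
Substituting: Neutralizer = 21.0790 * 1.8980 / 100
Result: 0.4001 kg


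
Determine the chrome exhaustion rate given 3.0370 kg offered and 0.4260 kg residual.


Formula: Uptake = (offered - residual) / offered * 100
Substituting: Uptake = (3.0370 - 0.4260) / 3.0370 * 100
Result: 85.9730 %


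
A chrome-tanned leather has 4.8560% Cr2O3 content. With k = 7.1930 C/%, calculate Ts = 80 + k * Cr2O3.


Formula: Ts = 80 + k * Cr2O3
Substituting: Ts = 80 + 7.1930 * 4.8560
Result: 114.9292 C


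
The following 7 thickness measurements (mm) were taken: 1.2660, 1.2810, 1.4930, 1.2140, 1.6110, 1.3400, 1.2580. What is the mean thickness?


Formula: Average = sum / n
Substituting: Average = 9.4630 / 7
Result: 1.3519 mm


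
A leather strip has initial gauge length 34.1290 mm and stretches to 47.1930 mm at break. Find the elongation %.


Formula: Elongation = (Lf - L0) / L0 * 100
Substituting: Elongation = (47.1930 - 34.1290) / 34.1290 * 100
Result: 38.2783 %


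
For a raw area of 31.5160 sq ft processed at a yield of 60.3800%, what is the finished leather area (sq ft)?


Formula: finished = raw * yield / 100
Substituting: finished = 31.5160 * 60.3800 / 100
Result: 19.0294 sq ft


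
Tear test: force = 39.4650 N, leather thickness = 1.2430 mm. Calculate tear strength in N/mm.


Formula: Tear strength = force / thickness
Substituting: Tear strength = 39.4650 / 1.2430
Result: 31.7498 N/mm


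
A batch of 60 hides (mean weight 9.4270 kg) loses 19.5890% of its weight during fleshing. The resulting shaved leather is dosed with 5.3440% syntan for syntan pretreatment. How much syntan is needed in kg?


Total_raw = N * avg_wt = 60 * 9.4270 = 565.6200 kg
Substrate = Total_raw * (1 - loss/100) = 565.6200 * (1 - 19.5890/100) = 454.8207 kg
Syntan = Substrate * pct / 100 = 454.8207 * 5.3440 / 100 = 24.3056 kg


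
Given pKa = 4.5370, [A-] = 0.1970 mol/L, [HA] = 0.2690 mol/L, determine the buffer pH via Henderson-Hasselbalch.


ratio = [A-] / [HA] = 0.1970 / 0.2690 = 0.7323
log10(ratio) = -0.1353
pH = pKa + log10(ratio) = 4.5370 - 0.1353 = 4.4017


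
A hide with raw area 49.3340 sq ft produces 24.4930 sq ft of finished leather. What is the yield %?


Formula: Yield = finished / raw * 100
Substituting: Yield = 24.4930 / 49.3340 * 100
Result: 49.6473 %


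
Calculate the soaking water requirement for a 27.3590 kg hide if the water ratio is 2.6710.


Formula: Water = hide_weight * ratio
Substituting: Water = 27.3590 * 2.6710
Result: 73.0759 kg


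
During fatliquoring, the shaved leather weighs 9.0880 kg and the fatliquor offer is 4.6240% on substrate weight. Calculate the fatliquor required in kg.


Formula: Fat = substrate * pct / 100
Substituting: Fat = 9.0880 * 4.6240 / 100
Result: 0.4202 kg


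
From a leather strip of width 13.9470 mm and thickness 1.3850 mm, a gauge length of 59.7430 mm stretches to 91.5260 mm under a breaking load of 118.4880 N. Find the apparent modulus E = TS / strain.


TS = F / (w * t) = 118.4880 / (13.9470 * 1.3850) = 6.1340 N/mm^2
strain = (Lf - L0) / L0 = (91.5260 - 59.7430) / 59.7430 = 0.5320
E = TS / strain = 6.1340 / 0.5320 = 11.5302 N/mm^2
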